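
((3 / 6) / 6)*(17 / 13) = 17 / 156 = 0.11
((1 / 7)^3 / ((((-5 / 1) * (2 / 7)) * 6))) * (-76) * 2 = 38 / 735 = 0.05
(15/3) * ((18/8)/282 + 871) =1637495/376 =4355.04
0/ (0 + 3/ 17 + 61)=0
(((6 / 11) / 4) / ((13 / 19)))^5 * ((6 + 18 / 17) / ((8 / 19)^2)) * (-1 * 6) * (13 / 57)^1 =-0.02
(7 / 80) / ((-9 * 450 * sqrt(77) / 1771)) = -161 * sqrt(77) / 324000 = -0.00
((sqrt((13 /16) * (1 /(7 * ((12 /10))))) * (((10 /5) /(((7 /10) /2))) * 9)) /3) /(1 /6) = 30 * sqrt(2730) /49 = 31.99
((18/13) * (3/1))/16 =0.26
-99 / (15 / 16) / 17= -6.21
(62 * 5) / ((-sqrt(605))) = -62 * sqrt(5) / 11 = -12.60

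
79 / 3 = 26.33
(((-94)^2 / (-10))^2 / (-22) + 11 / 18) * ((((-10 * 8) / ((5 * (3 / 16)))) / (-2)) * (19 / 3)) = -213609237056 / 22275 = -9589640.27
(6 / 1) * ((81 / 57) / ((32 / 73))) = 5913 / 304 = 19.45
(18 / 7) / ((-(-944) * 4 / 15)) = 135 / 13216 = 0.01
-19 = -19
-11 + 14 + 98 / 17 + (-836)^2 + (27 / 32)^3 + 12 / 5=1946653820767 / 2785280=698907.77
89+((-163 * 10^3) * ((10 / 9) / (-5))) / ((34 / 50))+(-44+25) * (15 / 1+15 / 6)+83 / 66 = 89242306 / 1683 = 53025.73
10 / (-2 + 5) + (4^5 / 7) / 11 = 16.63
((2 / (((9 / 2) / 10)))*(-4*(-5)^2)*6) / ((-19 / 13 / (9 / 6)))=52000 / 19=2736.84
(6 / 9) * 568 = 1136 / 3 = 378.67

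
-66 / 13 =-5.08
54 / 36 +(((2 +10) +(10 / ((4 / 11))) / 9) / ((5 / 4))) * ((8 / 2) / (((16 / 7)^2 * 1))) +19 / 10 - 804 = -791.38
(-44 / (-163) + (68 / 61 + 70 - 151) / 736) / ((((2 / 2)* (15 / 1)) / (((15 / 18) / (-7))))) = -1181125 / 922074048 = -0.00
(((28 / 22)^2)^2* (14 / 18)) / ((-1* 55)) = -268912 / 7247295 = -0.04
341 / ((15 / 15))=341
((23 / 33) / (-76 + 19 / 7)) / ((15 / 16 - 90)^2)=-41216 / 34376450625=-0.00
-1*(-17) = 17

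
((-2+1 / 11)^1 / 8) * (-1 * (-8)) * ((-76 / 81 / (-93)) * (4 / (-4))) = 532 / 27621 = 0.02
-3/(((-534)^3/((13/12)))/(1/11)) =13/6700025376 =0.00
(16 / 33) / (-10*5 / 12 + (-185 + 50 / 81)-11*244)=-864 / 5118883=-0.00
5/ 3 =1.67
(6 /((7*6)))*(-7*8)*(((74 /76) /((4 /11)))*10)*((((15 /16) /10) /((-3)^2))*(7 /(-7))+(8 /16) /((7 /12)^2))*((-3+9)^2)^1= -41898615 /3724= -11250.97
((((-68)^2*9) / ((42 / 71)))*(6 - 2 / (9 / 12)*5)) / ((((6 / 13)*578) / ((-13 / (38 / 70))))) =2639780 / 57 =46311.93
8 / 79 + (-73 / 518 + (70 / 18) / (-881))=-14301037 / 324470538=-0.04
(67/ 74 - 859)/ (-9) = 95.34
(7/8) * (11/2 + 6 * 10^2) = 8477/16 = 529.81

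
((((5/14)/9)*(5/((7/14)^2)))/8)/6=25/1512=0.02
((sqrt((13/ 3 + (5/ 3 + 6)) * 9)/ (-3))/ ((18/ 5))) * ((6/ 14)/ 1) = -5 * sqrt(3)/ 21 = -0.41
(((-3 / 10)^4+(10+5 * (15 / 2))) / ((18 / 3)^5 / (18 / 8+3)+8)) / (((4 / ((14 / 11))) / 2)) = 23278969 / 1146640000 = 0.02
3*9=27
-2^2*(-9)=36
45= 45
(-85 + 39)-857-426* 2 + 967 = -788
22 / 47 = 0.47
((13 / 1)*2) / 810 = 13 / 405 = 0.03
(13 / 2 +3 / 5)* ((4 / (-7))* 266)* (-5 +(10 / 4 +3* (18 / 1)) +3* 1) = -294082 / 5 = -58816.40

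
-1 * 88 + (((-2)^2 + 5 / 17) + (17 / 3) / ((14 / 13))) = -56009 / 714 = -78.44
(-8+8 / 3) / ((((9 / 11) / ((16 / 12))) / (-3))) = 704 / 27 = 26.07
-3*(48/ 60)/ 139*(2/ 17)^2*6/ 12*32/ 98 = -384/ 9841895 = -0.00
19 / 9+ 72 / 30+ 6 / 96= 3293 / 720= 4.57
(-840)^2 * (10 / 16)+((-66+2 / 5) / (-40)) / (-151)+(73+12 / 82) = 68267094544 / 154775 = 441073.14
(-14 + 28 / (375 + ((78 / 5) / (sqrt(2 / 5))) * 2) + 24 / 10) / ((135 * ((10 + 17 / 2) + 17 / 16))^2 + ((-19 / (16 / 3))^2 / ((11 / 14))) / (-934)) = -8726161571072 / 5281235715791318895 - 478686208 * sqrt(10) / 1056247143158263779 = -0.00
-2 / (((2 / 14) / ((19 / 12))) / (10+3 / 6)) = -931 / 4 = -232.75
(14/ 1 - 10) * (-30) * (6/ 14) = -360/ 7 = -51.43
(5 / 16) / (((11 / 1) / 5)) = 25 / 176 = 0.14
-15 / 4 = -3.75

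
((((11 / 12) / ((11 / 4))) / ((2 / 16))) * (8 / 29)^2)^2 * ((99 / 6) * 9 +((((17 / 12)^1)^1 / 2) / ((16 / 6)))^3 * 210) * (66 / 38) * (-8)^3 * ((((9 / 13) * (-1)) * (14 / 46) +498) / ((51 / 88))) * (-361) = 6223001014808190976 / 3595109323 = 1730962943.18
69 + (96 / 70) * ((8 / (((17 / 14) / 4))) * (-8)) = -18711 / 85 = -220.13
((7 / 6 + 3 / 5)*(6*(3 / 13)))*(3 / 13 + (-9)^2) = 167904 / 845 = 198.70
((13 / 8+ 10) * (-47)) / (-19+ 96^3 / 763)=-3335073 / 6961912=-0.48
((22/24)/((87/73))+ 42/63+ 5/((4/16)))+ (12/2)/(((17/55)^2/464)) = 8798617931/301716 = 29161.92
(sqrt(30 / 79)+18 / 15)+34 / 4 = sqrt(2370) / 79+97 / 10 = 10.32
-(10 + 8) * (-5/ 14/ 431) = 45/ 3017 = 0.01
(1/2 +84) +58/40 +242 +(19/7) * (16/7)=327471/980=334.15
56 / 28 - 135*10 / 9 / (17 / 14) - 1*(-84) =-638 / 17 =-37.53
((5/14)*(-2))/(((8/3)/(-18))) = 135/28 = 4.82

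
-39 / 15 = -13 / 5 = -2.60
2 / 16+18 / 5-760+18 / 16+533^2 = 5666677 / 20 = 283333.85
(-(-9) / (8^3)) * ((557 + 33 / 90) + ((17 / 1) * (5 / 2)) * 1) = 13497 / 1280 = 10.54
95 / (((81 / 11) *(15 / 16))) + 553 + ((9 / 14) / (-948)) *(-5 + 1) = 152322367 / 268758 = 566.76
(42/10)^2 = 441/25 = 17.64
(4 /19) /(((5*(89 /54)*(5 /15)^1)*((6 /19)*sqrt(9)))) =36 /445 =0.08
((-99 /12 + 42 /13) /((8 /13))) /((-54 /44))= 319 /48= 6.65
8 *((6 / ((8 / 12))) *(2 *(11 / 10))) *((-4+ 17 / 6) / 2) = -462 / 5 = -92.40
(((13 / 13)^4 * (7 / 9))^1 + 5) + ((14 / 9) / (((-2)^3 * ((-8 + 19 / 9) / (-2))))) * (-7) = 6.24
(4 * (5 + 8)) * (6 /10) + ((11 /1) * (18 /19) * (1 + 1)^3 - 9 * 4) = 7464 /95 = 78.57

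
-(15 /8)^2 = -225 /64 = -3.52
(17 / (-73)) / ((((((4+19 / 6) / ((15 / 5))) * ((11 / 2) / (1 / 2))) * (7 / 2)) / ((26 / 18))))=-884 / 241703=-0.00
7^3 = 343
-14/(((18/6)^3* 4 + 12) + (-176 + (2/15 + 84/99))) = 385/1513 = 0.25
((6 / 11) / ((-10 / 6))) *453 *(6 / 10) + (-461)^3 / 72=-26944111039 / 19800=-1360813.69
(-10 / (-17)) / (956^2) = 5 / 7768456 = 0.00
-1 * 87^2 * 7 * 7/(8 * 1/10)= -1854405/4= -463601.25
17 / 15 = 1.13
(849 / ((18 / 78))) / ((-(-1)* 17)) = 216.41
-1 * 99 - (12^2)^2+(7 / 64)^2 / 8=-682721231 / 32768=-20835.00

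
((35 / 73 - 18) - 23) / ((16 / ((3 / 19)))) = -4437 / 11096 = -0.40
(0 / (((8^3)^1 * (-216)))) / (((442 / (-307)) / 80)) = 0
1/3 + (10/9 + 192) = 193.44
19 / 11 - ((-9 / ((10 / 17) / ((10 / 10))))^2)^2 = -6027604091 / 110000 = -54796.40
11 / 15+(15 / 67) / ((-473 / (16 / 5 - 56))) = 0.76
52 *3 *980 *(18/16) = 171990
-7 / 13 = -0.54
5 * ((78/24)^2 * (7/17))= 5915/272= 21.75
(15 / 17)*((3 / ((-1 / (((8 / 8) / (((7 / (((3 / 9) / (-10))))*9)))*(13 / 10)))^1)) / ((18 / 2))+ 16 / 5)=181453 / 64260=2.82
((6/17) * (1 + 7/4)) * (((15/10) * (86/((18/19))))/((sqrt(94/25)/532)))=5976355 * sqrt(94)/1598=36259.64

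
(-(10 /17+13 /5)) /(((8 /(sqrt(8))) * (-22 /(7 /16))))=1897 * sqrt(2) /119680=0.02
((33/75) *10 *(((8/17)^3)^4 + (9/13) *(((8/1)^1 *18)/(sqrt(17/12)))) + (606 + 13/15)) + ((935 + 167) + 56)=57024 *sqrt(51)/1105 + 15423763021668927529/8739333558446415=2133.40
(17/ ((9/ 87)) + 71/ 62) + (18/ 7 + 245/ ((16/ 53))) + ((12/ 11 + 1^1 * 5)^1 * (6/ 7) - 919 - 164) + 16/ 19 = -211870405/ 2176944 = -97.32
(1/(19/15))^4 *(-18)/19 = -0.37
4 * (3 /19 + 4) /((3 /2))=632 /57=11.09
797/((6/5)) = 3985/6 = 664.17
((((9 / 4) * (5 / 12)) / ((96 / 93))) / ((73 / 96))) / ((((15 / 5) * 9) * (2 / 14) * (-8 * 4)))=-1085 / 112128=-0.01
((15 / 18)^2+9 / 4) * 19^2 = 19133 / 18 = 1062.94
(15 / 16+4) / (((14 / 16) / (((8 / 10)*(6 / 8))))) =237 / 70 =3.39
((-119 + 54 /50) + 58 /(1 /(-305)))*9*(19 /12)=-12688143 /50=-253762.86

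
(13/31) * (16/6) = 104/93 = 1.12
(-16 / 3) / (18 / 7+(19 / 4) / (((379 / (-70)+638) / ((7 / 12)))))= -39675776 / 19161977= -2.07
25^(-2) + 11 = 6876/ 625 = 11.00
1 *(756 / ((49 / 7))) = 108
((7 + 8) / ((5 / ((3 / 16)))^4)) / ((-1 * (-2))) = 243 / 16384000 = 0.00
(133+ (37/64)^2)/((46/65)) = 35498905/188416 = 188.41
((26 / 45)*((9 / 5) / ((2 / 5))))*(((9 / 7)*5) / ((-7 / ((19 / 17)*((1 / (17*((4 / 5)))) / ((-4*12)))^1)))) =3705 / 906304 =0.00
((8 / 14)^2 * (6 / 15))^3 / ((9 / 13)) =425984 / 132355125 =0.00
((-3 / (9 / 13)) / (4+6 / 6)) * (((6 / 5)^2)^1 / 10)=-78 / 625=-0.12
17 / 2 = 8.50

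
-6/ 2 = -3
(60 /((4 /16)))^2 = 57600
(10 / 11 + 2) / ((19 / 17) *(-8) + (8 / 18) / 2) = -2448 / 7337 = -0.33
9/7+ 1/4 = 1.54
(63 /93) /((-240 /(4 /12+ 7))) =-77 /3720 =-0.02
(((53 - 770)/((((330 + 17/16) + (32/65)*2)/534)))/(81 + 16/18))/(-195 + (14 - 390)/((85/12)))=11282138400/198770336413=0.06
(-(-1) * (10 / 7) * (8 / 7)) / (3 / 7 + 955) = 5 / 2926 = 0.00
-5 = -5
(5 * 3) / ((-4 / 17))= -63.75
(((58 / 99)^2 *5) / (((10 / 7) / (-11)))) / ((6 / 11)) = -5887 / 243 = -24.23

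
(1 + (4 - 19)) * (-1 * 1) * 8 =112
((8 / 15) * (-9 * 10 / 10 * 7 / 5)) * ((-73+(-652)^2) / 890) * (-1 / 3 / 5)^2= -3966956 / 278125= -14.26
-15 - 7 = -22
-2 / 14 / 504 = -1 / 3528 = -0.00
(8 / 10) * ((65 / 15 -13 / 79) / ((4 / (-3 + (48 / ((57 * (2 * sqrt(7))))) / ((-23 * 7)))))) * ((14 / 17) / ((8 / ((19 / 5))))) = -32851 / 33575 -1976 * sqrt(7) / 16216725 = -0.98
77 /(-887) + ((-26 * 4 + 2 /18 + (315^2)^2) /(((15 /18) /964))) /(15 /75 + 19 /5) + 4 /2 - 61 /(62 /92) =234880556696844707 /82491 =2847347670616.73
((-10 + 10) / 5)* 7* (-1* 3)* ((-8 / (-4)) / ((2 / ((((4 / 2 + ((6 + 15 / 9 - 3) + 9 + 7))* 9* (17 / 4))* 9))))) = 0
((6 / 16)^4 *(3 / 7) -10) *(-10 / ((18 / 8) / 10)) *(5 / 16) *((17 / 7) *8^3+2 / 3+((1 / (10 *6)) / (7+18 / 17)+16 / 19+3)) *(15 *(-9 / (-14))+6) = 713295670308796525 / 263305986048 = 2708999.07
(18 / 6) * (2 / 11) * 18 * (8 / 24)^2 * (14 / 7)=24 / 11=2.18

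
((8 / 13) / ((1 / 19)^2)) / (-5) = -44.43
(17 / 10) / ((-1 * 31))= -0.05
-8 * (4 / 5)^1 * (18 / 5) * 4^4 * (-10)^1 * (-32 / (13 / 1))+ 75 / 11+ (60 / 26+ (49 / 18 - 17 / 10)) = -934215913 / 6435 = -145177.30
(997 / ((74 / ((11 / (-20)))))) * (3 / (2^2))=-32901 / 5920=-5.56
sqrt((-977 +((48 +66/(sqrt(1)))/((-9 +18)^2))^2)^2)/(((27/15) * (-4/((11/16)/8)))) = -39093395/3359232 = -11.64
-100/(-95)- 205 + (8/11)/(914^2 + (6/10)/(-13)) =-2314568904745/11348854033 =-203.95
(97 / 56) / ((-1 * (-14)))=97 / 784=0.12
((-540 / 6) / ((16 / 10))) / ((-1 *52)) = 225 / 208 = 1.08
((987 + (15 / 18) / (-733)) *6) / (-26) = -4340821 / 19058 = -227.77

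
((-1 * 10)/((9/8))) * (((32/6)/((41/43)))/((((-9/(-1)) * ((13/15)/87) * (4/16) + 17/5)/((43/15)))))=-54907904/1318437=-41.65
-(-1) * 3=3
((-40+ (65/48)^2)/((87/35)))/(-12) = 3077725/2405376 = 1.28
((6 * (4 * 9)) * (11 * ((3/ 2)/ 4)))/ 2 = 891/ 2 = 445.50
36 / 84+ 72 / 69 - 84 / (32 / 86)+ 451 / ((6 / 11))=1164137 / 1932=602.56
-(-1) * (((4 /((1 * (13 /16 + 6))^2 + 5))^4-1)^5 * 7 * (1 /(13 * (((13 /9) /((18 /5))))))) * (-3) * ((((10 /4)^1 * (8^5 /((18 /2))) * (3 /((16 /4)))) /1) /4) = 348438547227114365150483859302636697060132798713795739623958468699293806128383046400000 /50720026084817681789542350893995222397478889612448257276256854455155669698430813049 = 6869.84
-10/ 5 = -2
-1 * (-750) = 750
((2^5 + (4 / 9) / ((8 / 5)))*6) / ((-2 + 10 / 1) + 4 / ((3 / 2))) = 581 / 32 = 18.16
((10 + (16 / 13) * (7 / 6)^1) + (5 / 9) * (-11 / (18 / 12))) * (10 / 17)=1520 / 351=4.33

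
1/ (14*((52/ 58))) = 29/ 364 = 0.08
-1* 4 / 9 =-0.44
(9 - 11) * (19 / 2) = -19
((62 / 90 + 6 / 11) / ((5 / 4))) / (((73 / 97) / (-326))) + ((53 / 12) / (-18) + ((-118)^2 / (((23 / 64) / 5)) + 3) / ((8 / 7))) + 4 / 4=8431652931257 / 49866300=169085.19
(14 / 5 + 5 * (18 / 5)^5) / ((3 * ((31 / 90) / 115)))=261001884 / 775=336776.62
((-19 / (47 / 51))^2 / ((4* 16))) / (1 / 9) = 59.77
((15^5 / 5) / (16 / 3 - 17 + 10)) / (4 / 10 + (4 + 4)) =-151875 / 14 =-10848.21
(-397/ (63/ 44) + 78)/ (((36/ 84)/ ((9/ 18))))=-6277/ 27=-232.48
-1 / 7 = -0.14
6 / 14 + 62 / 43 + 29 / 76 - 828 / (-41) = 21053525 / 937916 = 22.45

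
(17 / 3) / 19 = 17 / 57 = 0.30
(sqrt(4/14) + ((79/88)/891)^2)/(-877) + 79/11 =38721729949151/5391633284928 - sqrt(14)/6139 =7.18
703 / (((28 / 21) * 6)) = 703 / 8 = 87.88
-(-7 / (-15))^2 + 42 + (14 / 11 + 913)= 2366236 / 2475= 956.05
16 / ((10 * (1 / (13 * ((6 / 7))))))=624 / 35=17.83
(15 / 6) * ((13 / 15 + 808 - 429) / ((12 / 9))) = 712.25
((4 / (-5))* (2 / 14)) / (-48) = 1 / 420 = 0.00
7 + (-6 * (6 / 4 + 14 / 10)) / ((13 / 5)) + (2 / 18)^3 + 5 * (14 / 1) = 666319 / 9477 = 70.31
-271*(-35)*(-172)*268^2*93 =-10897285237440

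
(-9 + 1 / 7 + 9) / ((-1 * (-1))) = 1 / 7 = 0.14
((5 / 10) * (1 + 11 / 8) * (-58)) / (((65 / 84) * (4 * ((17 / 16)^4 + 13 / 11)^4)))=-18601675971341628926328832 / 30427973544783667641462765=-0.61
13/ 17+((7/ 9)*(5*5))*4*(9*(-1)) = -11887/ 17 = -699.24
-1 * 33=-33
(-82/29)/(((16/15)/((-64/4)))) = 1230/29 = 42.41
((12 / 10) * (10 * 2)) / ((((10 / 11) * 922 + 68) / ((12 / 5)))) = 198 / 3115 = 0.06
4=4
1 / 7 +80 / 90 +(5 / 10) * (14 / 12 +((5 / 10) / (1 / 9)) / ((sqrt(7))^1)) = 9 * sqrt(7) / 28 +407 / 252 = 2.47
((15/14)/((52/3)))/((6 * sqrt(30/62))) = sqrt(465)/1456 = 0.01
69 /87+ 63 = 1850 /29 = 63.79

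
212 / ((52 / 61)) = 3233 / 13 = 248.69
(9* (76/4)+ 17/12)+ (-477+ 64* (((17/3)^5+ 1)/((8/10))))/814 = 295192901/395604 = 746.18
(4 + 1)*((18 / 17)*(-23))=-2070 / 17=-121.76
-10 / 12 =-5 / 6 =-0.83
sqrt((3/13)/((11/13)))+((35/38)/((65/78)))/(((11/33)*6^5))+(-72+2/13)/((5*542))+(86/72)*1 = sqrt(33)/11+337851953/289167840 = 1.69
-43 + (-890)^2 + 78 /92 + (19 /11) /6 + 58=601216147 /759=792116.14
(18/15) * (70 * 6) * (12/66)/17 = 1008/187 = 5.39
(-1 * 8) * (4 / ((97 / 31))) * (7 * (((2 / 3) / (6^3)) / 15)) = -1736 / 117855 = -0.01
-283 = -283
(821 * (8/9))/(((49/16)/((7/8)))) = 13136/63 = 208.51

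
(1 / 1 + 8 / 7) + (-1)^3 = 8 / 7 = 1.14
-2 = -2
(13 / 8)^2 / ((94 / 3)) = 507 / 6016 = 0.08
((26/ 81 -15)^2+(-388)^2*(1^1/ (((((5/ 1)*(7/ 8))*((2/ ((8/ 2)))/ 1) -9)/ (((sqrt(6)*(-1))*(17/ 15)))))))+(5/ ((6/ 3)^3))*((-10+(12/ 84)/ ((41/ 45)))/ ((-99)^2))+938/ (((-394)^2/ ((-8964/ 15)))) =74934612769316159/ 353695674328920+40947968*sqrt(6)/ 1635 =61558.42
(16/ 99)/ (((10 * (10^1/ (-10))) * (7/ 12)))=-32/ 1155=-0.03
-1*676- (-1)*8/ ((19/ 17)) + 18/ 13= -164862/ 247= -667.46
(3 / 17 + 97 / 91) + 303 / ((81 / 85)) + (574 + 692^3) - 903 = 13841155518760 / 41769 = 331373878.21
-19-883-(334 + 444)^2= -606186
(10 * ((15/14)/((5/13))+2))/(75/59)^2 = 233227/7875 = 29.62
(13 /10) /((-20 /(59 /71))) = -767 /14200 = -0.05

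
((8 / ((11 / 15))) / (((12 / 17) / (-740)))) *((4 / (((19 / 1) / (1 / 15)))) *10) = -1006400 / 627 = -1605.10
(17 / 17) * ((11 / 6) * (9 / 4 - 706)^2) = 87166475 / 96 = 907984.11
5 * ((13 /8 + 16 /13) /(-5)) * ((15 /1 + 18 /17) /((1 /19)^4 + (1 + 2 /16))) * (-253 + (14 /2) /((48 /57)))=289287207405 /29002544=9974.55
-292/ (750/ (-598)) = 87308/ 375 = 232.82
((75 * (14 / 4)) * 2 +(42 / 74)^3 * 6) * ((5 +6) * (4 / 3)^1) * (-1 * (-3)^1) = 1172529204 / 50653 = 23148.27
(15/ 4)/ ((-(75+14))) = -15/ 356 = -0.04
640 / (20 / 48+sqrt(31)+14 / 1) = 32.02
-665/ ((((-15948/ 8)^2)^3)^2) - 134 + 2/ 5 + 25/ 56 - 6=-139.15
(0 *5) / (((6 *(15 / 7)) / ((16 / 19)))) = 0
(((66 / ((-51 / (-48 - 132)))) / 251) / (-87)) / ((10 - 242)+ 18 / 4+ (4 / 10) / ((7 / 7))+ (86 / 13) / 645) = 102960 / 2191859759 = 0.00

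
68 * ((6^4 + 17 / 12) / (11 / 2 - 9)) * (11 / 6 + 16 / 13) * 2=-126513694 / 819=-154473.37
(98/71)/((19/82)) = 8036/1349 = 5.96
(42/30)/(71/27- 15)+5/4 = 3797/3340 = 1.14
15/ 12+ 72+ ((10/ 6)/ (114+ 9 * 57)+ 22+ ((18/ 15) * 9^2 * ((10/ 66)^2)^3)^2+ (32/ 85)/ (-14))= 121629739582322859521/ 1277277580757912580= 95.23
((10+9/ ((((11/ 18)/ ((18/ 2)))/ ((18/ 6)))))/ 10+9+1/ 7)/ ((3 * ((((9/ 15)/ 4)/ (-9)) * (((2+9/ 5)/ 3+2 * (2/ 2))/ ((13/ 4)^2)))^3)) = -35213095116590625/ 289887136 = -121471741.05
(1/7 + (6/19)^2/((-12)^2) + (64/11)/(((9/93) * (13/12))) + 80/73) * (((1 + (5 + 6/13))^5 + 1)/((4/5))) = 125195120604434159805/156711505814864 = 798889.14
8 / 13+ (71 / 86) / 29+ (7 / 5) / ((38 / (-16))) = 167493 / 3080090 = 0.05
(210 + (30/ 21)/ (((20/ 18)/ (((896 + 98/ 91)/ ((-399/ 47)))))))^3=407489.55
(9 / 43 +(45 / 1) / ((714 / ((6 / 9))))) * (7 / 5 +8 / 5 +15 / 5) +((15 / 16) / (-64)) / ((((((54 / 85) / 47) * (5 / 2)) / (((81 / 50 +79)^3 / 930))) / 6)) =-267518291097953053 / 182738304000000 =-1463.94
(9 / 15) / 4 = 3 / 20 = 0.15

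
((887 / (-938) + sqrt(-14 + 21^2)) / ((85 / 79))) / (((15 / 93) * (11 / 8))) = -8689052 / 2192575 + 19592 * sqrt(427) / 4675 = 82.64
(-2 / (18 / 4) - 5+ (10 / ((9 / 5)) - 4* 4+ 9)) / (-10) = 31 / 45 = 0.69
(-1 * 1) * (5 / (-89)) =5 / 89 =0.06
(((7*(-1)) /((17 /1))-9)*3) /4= -120 /17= -7.06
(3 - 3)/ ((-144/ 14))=0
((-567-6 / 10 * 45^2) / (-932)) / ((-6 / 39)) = -11583 / 932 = -12.43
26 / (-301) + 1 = 275 / 301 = 0.91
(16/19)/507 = 16/9633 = 0.00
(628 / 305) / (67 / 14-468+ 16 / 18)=-79128 / 17767165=-0.00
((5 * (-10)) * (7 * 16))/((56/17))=-1700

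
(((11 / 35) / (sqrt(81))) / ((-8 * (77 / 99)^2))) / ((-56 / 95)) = 1881 / 153664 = 0.01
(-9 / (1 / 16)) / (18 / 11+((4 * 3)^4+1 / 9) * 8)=-7128 / 8211581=-0.00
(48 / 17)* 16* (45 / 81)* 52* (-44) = -2928640 / 51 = -57424.31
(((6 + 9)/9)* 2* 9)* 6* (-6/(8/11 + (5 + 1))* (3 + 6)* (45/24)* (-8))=21672.97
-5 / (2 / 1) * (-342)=855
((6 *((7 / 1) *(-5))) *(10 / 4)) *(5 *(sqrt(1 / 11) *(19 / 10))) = -9975 *sqrt(11) / 22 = -1503.79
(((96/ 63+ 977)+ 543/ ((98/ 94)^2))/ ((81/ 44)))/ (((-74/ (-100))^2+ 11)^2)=2927861200000000/ 486252575551323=6.02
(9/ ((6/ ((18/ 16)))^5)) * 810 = 885735/ 524288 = 1.69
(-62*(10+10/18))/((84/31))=-91295/378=-241.52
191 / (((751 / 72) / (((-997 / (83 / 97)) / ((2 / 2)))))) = -21336.08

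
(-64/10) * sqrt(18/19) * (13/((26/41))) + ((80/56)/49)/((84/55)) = 275/14406- 1968 * sqrt(38)/95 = -127.68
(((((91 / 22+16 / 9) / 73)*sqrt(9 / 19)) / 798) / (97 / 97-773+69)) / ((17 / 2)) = -1171*sqrt(19) / 436513358358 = -0.00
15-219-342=-546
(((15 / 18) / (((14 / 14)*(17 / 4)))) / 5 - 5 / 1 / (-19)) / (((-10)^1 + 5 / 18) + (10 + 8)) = 1758 / 48127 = 0.04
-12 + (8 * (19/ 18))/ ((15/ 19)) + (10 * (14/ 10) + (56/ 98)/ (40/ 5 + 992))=599927/ 47250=12.70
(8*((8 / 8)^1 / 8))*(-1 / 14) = -1 / 14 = -0.07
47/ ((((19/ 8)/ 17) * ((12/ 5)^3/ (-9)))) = -99875/ 456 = -219.02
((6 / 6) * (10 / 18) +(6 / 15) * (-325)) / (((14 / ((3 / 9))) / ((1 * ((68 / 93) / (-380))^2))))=-67337 / 5901126210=-0.00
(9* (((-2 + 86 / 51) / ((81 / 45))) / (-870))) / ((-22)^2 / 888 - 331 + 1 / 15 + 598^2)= 2960 / 586532515611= 0.00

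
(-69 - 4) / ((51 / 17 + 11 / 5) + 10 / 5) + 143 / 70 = -10201 / 1260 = -8.10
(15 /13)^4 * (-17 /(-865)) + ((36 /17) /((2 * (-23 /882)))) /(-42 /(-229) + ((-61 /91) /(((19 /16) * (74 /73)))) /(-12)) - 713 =-4339890257737140239 /4878212875706014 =-889.65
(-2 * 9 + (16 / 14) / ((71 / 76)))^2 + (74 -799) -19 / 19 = -109806290 / 247009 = -444.54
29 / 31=0.94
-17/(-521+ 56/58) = 493/15081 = 0.03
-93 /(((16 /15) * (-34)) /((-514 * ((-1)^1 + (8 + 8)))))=-5377725 /272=-19771.05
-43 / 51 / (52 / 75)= -1075 / 884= -1.22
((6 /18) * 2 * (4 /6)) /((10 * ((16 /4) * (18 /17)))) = 17 /1620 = 0.01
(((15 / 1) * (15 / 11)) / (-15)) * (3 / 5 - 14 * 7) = 1461 / 11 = 132.82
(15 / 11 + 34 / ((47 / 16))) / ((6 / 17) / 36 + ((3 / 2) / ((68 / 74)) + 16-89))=-1364556 / 7525969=-0.18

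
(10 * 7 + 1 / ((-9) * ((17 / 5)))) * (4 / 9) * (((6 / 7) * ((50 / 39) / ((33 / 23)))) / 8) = 12310750 / 4135131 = 2.98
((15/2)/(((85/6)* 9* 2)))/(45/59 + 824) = 59/1654474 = 0.00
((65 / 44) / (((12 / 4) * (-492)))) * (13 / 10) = -169 / 129888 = -0.00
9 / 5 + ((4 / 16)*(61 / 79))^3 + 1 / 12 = 894819227 / 473317440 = 1.89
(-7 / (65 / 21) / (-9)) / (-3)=-49 / 585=-0.08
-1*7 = -7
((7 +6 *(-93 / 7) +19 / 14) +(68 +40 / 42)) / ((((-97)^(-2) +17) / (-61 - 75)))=32310506 / 1679517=19.24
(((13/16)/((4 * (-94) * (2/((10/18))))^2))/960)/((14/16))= 65/123126054912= 0.00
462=462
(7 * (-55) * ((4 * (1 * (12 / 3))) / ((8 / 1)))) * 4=-3080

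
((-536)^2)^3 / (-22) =-11856561067655168 / 11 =-1077869187968651.64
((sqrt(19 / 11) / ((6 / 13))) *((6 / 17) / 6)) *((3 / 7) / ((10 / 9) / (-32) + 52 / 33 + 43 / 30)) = 4680 *sqrt(209) / 2803283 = 0.02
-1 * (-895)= 895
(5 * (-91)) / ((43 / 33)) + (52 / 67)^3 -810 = -14985485591 / 12932809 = -1158.72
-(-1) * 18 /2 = 9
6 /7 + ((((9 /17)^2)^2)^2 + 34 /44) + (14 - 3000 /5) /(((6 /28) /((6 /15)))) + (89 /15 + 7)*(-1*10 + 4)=-18850650337309933 /16113999688710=-1169.83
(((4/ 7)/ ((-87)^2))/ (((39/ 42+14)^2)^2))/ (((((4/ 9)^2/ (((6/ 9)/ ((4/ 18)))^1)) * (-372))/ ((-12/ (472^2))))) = 9261/ 2770555408200430576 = 0.00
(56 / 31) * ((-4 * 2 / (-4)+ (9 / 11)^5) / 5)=21344456 / 24962905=0.86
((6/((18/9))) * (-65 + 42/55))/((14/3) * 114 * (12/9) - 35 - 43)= -31797/104170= -0.31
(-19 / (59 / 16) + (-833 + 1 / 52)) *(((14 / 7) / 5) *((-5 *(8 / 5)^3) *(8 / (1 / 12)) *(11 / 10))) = 347570049024 / 479375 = 725048.34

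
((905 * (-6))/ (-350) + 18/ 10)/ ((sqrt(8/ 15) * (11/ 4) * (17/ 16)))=9696 * sqrt(30)/ 6545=8.11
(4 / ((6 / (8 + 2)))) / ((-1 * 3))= -20 / 9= -2.22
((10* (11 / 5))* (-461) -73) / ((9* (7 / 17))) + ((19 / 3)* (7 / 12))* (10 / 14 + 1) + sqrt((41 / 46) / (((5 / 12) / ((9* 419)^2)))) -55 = -58907 / 21 + 3771* sqrt(28290) / 115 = 2710.28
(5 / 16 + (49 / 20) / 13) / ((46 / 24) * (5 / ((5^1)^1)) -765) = -1563 / 2380820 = -0.00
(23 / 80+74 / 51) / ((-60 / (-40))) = 7093 / 6120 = 1.16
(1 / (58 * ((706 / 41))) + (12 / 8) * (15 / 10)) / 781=0.00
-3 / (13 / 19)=-57 / 13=-4.38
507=507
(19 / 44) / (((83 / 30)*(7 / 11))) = 0.25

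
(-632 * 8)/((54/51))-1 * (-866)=-3909.11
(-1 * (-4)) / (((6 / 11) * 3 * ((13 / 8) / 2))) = 3.01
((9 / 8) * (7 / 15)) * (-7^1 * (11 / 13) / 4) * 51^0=-1617 / 2080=-0.78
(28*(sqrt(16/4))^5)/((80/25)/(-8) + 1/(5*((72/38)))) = -161280/53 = -3043.02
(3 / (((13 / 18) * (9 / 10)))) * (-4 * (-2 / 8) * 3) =180 / 13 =13.85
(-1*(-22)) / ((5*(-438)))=-11 / 1095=-0.01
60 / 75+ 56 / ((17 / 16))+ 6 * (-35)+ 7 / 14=-26519 / 170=-155.99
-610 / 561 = -1.09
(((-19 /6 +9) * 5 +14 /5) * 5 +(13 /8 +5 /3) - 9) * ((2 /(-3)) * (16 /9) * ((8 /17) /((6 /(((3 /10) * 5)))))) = -1096 /51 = -21.49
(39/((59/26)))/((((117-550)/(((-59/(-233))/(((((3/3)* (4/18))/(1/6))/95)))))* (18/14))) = -112385/201778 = -0.56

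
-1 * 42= -42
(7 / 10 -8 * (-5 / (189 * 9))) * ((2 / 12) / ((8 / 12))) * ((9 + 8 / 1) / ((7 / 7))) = 209219 / 68040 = 3.07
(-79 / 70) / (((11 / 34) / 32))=-42976 / 385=-111.63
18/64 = 9/32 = 0.28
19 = 19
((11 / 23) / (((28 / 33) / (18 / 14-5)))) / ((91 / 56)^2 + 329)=-50336 / 7973525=-0.01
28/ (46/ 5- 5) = 20/ 3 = 6.67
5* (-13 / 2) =-32.50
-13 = -13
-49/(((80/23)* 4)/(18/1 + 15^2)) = -273861/320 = -855.82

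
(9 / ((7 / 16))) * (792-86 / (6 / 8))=97536 / 7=13933.71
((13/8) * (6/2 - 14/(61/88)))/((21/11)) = -150007/10248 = -14.64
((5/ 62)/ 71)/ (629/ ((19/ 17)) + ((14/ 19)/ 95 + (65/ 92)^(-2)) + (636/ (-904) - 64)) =861752125/ 379416880832059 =0.00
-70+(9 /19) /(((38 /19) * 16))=-42551 /608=-69.99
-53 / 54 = -0.98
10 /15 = 2 /3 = 0.67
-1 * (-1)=1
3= 3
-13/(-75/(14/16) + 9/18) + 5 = 6147/1193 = 5.15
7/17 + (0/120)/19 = 0.41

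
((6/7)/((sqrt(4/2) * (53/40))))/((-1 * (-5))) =24 * sqrt(2)/371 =0.09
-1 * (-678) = 678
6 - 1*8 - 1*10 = -12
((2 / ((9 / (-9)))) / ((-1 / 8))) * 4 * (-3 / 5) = -192 / 5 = -38.40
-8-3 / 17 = -139 / 17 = -8.18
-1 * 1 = -1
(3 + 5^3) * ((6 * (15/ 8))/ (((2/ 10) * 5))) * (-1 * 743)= -1069920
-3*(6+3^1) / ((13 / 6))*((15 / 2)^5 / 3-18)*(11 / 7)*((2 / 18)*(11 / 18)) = -10493.97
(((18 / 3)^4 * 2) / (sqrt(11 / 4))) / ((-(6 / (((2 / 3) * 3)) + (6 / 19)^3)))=-11852352 * sqrt(11) / 76241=-515.60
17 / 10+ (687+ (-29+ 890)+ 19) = 1568.70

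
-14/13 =-1.08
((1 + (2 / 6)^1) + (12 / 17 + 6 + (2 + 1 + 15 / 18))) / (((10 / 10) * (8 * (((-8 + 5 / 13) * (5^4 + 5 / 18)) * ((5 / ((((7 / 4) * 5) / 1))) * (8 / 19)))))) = -2093819 / 1616398080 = -0.00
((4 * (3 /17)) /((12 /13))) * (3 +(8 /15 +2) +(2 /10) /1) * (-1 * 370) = -82732 /51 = -1622.20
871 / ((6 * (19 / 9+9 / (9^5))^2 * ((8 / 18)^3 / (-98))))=-446437414350837 / 12280185856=-36354.29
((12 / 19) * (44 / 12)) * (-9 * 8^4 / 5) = -1622016 / 95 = -17073.85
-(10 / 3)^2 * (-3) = 100 / 3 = 33.33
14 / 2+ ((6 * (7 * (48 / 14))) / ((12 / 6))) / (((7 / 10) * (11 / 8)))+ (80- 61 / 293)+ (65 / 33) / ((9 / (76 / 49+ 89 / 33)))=22869612335 / 140712957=162.53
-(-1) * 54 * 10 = 540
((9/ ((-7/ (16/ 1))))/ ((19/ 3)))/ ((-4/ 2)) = 216/ 133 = 1.62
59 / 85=0.69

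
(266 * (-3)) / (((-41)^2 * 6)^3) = -133 / 171003752676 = -0.00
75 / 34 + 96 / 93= 3413 / 1054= 3.24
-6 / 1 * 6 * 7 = -252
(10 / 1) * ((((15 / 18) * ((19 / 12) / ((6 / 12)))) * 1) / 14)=475 / 252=1.88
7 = 7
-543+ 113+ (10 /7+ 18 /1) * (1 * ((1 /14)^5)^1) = -202356263 /470596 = -430.00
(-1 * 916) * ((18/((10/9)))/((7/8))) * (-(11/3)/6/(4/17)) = 1541628/35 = 44046.51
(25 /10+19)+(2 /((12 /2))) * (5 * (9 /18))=67 /3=22.33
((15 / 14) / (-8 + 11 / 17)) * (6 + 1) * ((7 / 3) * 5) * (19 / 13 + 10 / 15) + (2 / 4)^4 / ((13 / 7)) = -78911 / 3120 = -25.29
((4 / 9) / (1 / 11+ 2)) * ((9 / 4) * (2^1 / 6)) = 11 / 69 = 0.16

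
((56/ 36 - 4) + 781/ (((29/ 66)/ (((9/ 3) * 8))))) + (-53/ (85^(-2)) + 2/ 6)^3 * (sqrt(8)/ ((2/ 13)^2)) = 11133298/ 261 - 128103354431016735628 * sqrt(2)/ 27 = -6709833378586305056.54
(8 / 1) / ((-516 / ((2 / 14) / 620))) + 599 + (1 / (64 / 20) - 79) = 1165208617 / 2239440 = 520.31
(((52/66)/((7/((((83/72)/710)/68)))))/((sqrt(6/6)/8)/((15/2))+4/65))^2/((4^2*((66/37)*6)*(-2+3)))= 7279998973/1055688576212766633984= 0.00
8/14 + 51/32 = 485/224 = 2.17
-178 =-178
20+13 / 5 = 113 / 5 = 22.60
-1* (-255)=255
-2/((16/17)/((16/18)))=-17/9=-1.89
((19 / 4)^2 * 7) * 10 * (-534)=-3373545 / 4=-843386.25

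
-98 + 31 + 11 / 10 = -659 / 10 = -65.90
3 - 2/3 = 7/3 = 2.33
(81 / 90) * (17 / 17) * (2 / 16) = 9 / 80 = 0.11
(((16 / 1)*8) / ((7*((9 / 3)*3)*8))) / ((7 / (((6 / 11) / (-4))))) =-8 / 1617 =-0.00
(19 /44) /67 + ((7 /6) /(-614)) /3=23669 /4072662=0.01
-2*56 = -112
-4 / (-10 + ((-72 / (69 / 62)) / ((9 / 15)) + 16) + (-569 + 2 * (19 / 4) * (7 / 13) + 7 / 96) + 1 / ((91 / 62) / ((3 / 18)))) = 267904 / 44574151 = 0.01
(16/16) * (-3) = -3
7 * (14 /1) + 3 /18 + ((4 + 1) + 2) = 105.17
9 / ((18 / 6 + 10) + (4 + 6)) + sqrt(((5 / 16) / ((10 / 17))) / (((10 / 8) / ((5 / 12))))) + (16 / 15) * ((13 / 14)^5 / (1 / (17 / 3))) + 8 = sqrt(102) / 24 + 437113153 / 34790490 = 12.98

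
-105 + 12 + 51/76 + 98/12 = -19189/228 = -84.16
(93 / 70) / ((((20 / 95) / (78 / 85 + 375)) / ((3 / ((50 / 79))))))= 13381245387 / 1190000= 11244.74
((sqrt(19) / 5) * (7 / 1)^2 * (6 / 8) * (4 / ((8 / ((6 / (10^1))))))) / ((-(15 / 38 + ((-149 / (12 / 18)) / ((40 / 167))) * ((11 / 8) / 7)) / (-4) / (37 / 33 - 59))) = 159327616 * sqrt(19) / 57082817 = 12.17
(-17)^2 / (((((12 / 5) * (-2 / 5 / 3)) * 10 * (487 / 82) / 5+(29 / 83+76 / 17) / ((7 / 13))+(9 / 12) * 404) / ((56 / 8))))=20480700275 / 3119691808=6.56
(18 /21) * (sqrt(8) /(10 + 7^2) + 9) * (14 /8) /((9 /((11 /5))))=11 * sqrt(2) /885 + 33 /10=3.32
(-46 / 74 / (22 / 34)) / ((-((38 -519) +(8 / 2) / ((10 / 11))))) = -1955 / 969881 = -0.00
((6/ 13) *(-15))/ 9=-10/ 13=-0.77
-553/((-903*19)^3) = 79/721482852699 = 0.00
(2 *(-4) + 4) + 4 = 0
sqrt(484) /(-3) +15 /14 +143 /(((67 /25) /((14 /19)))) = 1767301 /53466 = 33.05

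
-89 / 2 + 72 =55 / 2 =27.50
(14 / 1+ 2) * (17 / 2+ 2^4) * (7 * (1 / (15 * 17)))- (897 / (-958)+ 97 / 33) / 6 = 168115007 / 16123140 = 10.43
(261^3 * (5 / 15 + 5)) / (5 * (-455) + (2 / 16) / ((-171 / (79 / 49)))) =-6356271325824 / 152497879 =-41681.05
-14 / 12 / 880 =-7 / 5280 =-0.00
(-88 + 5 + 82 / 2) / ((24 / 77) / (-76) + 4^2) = -30723 / 11701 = -2.63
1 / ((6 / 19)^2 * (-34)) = -361 / 1224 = -0.29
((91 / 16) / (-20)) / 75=-91 / 24000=-0.00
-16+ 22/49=-762/49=-15.55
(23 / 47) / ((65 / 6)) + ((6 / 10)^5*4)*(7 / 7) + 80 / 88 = 26575312 / 21003125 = 1.27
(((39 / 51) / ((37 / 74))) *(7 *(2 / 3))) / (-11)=-364 / 561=-0.65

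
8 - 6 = 2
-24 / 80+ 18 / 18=0.70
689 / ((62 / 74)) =25493 / 31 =822.35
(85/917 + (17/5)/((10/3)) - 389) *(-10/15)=5928211/22925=258.59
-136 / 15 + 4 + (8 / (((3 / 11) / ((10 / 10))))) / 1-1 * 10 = 214 / 15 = 14.27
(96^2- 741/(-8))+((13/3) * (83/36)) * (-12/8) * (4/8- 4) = 1347995/144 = 9361.08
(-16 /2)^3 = -512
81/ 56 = 1.45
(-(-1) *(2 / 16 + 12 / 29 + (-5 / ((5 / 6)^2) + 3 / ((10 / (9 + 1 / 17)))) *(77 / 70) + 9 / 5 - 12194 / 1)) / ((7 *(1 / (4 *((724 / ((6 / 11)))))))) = -798114882147 / 86275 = -9250824.48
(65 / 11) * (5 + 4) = 585 / 11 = 53.18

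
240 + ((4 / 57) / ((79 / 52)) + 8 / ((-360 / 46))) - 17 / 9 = 16017289 / 67545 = 237.14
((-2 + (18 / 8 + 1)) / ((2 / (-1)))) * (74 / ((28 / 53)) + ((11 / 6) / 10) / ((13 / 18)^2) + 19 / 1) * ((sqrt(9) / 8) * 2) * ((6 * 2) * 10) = -84868785 / 9464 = -8967.54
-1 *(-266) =266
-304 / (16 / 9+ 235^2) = -2736 / 497041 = -0.01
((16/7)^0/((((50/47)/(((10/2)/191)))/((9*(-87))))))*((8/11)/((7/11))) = -147204/6685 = -22.02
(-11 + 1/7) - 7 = -125/7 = -17.86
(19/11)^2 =361/121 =2.98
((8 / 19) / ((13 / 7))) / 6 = 28 / 741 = 0.04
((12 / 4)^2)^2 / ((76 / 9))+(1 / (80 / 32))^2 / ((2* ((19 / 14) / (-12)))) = 16881 / 1900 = 8.88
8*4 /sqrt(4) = 16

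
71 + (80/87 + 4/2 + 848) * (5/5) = 80207/87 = 921.92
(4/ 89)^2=16/ 7921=0.00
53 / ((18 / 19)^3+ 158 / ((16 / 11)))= 2908216 / 6007127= 0.48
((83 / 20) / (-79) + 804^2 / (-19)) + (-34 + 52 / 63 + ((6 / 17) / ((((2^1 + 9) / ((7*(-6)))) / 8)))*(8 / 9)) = -12047514928837 / 353665620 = -34064.70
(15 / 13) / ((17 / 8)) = 120 / 221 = 0.54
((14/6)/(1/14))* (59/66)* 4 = 11564/99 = 116.81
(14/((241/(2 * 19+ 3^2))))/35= 94/1205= 0.08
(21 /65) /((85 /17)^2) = 21 /1625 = 0.01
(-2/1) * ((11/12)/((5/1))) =-11/30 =-0.37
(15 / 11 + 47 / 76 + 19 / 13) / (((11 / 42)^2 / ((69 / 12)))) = 379601775 / 1315028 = 288.66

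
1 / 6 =0.17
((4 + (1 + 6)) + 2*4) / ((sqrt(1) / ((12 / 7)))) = 228 / 7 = 32.57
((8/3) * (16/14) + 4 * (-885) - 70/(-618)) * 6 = -15300366/721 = -21221.03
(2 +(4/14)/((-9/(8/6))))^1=370/189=1.96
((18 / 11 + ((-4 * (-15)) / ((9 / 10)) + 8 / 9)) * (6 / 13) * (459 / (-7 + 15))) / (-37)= -49.52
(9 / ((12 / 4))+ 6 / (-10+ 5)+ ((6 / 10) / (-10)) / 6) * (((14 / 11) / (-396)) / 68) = -1253 / 14810400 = -0.00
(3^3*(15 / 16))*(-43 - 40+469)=78165 / 8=9770.62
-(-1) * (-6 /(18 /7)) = -7 /3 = -2.33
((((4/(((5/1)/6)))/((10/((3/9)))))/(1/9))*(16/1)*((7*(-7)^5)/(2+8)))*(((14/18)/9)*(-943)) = 24851233568/1125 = 22089985.39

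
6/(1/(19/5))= 22.80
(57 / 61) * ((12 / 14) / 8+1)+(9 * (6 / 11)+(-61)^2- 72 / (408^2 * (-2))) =80945225149 / 21718928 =3726.94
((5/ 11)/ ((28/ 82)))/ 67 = 205/ 10318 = 0.02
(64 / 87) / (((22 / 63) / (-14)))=-9408 / 319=-29.49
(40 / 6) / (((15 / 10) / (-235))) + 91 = -8581 / 9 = -953.44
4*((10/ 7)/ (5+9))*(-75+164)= 1780/ 49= 36.33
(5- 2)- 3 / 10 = 27 / 10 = 2.70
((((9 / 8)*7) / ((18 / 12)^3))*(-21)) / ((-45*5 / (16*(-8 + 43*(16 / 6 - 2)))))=48608 / 675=72.01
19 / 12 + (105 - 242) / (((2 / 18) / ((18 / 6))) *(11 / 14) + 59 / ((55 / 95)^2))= 77801435 / 96628236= 0.81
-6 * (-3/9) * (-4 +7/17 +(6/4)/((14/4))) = -752/119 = -6.32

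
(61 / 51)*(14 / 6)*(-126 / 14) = -427 / 17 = -25.12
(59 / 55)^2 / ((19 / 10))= 6962 / 11495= 0.61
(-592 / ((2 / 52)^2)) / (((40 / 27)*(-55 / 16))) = 21610368 / 275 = 78583.16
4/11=0.36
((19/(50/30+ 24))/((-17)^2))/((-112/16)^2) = 57/1090397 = 0.00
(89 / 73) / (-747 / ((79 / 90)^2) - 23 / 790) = -5554490 / 4417143641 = -0.00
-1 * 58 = -58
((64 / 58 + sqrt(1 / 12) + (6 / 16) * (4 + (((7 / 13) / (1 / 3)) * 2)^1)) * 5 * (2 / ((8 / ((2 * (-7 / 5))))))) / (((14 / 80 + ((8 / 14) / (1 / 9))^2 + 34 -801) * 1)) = 3430 * sqrt(3) / 4353411 + 9866395 / 547078649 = 0.02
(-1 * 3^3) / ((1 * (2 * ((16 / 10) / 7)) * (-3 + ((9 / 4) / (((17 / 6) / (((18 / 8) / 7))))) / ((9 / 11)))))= 37485 / 1706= 21.97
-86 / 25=-3.44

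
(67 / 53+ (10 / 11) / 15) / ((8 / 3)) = 2317 / 4664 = 0.50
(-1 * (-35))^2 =1225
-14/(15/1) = -14/15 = -0.93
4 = 4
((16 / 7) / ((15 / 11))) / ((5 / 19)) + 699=370319 / 525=705.37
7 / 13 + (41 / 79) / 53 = 29842 / 54431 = 0.55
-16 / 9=-1.78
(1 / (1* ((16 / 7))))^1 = 7 / 16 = 0.44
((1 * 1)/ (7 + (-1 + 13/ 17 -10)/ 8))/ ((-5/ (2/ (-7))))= 136/ 13615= 0.01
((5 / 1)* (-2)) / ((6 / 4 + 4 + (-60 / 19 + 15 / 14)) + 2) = -133 / 72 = -1.85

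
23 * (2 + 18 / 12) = 161 / 2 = 80.50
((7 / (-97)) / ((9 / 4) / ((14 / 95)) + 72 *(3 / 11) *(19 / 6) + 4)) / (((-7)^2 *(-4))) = 22 / 4866781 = 0.00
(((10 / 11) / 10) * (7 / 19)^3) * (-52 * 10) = -178360 / 75449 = -2.36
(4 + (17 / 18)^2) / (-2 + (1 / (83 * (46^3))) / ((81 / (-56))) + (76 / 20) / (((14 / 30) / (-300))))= -11204407795 / 5599614614092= -0.00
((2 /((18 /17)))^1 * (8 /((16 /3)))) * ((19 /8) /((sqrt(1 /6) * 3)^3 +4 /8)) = -323 /300 +323 * sqrt(6) /200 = 2.88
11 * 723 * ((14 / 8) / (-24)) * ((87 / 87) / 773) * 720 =-835065 / 1546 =-540.15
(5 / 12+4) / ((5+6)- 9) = 53 / 24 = 2.21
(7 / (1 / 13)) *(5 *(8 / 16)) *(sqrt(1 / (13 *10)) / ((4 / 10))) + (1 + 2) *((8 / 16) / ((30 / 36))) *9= 81 / 5 + 35 *sqrt(130) / 8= 66.08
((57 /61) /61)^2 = 3249 /13845841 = 0.00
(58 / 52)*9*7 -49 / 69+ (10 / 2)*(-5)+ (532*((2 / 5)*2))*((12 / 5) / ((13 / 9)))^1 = 2593399 / 3450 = 751.71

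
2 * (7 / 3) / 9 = 14 / 27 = 0.52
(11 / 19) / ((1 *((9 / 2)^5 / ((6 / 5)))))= 704 / 1869885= 0.00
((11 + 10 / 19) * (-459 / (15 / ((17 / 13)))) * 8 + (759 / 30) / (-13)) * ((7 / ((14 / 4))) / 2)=-9118711 / 2470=-3691.79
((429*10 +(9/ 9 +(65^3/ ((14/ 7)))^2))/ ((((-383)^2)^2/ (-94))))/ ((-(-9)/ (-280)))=496256413251620/ 193658964489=2562.53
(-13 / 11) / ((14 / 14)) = -13 / 11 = -1.18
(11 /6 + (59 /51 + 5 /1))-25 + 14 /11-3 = -21023 /1122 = -18.74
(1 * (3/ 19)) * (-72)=-216/ 19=-11.37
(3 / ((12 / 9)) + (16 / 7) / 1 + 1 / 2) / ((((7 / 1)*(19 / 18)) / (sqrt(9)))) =3807 / 1862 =2.04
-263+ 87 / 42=-3653 / 14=-260.93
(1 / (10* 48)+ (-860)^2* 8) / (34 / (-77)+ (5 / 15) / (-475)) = -20775068167315 / 1552864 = -13378549.68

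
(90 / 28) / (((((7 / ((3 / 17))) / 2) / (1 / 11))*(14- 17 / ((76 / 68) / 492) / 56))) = -5130 / 41656307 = -0.00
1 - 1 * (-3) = 4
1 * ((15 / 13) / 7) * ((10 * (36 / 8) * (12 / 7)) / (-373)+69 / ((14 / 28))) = 5396670 / 237601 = 22.71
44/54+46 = 1264/27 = 46.81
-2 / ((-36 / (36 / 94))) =1 / 47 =0.02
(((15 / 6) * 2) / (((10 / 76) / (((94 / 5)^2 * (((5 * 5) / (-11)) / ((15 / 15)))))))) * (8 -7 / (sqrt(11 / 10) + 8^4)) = -450563880002496 / 1845493639 -2350376 * sqrt(110) / 1845493639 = -244142.76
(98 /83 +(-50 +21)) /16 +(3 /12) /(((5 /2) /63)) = 30287 /6640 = 4.56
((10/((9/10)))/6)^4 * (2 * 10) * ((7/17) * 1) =875000000/9034497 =96.85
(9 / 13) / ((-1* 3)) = -3 / 13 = -0.23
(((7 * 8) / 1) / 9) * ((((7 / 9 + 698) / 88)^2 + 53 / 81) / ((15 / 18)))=475.69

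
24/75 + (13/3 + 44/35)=5.91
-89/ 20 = -4.45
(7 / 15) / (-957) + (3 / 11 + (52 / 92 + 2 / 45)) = 291173 / 330165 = 0.88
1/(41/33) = 33/41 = 0.80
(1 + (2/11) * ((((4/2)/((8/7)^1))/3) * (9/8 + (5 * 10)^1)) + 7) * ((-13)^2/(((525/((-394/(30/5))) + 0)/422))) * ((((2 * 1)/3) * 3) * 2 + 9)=-647203967813/415800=-1556527.10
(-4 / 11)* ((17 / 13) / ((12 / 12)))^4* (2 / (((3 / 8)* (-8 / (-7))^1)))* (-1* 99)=14031528 / 28561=491.28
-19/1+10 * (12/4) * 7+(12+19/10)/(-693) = 1323491/6930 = 190.98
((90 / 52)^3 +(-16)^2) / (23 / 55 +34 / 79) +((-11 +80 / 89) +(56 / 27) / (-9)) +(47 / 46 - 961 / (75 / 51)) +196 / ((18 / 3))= -322.33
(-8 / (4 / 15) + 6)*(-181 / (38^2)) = 1086 / 361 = 3.01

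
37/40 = 0.92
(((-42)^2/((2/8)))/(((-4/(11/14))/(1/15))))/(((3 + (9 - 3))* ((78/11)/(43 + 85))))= -108416/585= -185.33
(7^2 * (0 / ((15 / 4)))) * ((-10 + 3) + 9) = 0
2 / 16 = 1 / 8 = 0.12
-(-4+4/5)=3.20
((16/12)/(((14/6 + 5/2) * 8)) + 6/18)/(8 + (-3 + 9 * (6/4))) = 64/3219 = 0.02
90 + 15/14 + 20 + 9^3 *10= 103615/14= 7401.07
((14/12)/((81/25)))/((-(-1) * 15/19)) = 665/1458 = 0.46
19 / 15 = 1.27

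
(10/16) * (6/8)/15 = 1/32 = 0.03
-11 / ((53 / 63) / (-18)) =12474 / 53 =235.36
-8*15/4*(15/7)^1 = -450/7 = -64.29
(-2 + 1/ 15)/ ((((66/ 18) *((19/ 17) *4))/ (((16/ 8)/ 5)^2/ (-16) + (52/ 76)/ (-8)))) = 16269/ 1444000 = 0.01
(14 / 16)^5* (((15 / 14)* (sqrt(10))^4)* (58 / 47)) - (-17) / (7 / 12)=96.96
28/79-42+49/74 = -239589/5846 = -40.98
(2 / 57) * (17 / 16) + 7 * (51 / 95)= 3.80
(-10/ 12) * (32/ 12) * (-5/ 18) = 50/ 81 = 0.62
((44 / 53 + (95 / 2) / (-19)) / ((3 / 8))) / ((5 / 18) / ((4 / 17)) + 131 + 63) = -16992 / 744809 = -0.02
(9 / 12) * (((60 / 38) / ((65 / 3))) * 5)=0.27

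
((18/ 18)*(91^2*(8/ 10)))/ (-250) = -26.50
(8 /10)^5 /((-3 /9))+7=18803 /3125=6.02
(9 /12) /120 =1 /160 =0.01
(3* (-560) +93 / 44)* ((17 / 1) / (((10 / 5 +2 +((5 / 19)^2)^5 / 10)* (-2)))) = 7694849886449465259 / 2158135408683452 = 3565.51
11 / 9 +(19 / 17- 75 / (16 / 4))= -10043 / 612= -16.41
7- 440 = -433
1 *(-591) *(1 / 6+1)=-1379 / 2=-689.50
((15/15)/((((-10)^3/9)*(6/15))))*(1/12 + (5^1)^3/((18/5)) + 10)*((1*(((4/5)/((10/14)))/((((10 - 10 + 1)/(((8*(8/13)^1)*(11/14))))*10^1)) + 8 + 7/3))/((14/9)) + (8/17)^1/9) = -39153208729/5569200000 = -7.03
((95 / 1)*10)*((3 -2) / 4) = 475 / 2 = 237.50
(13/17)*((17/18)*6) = 13/3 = 4.33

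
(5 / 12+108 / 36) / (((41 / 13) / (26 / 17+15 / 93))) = 3861 / 2108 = 1.83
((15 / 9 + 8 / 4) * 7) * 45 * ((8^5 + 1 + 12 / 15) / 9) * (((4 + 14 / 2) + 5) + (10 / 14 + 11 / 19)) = 4145379700 / 57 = 72725959.65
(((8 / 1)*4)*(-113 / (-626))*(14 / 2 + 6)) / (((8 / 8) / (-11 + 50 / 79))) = -19249776 / 24727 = -778.49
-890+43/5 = -4407/5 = -881.40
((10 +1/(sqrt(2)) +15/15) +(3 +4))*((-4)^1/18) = -4 - sqrt(2)/9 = -4.16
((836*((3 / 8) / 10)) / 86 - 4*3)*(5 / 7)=-2859 / 344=-8.31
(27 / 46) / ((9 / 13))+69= 3213 / 46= 69.85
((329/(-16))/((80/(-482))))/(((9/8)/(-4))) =-79289/180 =-440.49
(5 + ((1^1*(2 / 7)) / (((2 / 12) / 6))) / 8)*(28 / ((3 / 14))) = 2464 / 3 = 821.33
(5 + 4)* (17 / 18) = 17 / 2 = 8.50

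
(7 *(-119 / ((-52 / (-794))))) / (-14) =47243 / 52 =908.52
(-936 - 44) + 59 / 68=-979.13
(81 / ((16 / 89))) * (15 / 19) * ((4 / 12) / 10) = 7209 / 608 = 11.86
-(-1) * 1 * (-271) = -271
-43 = -43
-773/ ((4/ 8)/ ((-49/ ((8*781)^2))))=0.00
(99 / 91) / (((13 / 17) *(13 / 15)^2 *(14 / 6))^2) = 0.61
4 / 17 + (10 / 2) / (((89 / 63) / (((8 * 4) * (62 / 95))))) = 2131628 / 28747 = 74.15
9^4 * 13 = 85293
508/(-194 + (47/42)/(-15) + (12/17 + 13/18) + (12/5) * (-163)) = -0.87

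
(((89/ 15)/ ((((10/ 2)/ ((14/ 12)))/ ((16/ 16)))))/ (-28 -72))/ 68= -623/ 3060000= -0.00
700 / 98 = 50 / 7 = 7.14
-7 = -7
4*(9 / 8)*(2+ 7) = 81 / 2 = 40.50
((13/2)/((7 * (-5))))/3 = -13/210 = -0.06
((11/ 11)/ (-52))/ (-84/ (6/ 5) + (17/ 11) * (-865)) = 11/ 804700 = 0.00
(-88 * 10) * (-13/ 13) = 880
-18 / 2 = -9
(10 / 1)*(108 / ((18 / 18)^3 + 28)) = 1080 / 29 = 37.24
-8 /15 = -0.53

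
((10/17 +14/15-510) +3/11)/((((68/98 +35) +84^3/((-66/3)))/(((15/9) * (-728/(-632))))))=6356380303/175285782783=0.04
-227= -227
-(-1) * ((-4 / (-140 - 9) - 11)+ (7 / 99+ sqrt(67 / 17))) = -160822 / 14751+ sqrt(1139) / 17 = -8.92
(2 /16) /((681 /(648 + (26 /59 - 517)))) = 2585 /107144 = 0.02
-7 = -7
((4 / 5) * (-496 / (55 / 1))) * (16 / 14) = -15872 / 1925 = -8.25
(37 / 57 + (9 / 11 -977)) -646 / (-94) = -28545452 / 29469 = -968.66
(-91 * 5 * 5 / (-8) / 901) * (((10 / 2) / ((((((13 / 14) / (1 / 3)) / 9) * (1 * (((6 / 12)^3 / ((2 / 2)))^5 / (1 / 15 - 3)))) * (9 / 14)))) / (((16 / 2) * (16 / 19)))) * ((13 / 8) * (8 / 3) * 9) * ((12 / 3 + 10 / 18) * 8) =-3912619110400 / 24327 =-160834427.20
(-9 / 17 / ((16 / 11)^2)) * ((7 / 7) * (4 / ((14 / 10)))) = -5445 / 7616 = -0.71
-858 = -858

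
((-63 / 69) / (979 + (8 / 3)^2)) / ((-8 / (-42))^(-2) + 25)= -3024 / 171669125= -0.00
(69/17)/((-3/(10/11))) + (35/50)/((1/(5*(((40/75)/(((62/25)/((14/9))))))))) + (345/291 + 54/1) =836948957/15182343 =55.13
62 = 62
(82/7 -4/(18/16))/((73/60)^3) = 4.53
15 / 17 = 0.88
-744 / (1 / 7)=-5208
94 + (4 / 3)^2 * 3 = 298 / 3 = 99.33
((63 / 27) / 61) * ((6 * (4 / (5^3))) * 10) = 112 / 1525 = 0.07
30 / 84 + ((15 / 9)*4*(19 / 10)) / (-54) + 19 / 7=3217 / 1134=2.84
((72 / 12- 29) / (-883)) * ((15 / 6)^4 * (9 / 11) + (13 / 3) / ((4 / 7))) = 480217 / 466224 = 1.03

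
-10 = -10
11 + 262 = 273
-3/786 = -1/262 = -0.00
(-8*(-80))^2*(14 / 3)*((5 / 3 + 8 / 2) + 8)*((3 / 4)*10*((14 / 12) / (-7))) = -293888000 / 9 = -32654222.22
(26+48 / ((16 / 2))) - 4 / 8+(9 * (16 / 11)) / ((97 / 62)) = 85077 / 2134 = 39.87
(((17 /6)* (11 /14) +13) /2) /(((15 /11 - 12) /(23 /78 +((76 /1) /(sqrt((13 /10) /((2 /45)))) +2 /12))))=-267311* sqrt(13) /95823 - 14069 /42588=-10.39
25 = 25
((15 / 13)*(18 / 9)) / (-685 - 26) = -10 / 3081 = -0.00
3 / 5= 0.60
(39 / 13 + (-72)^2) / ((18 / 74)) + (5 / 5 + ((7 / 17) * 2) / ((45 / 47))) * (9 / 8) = 43505909 / 2040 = 21326.43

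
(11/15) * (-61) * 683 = -458293/15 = -30552.87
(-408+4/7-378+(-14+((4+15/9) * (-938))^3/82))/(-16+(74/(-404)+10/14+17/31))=88866193195179776/724005675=122742398.66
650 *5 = 3250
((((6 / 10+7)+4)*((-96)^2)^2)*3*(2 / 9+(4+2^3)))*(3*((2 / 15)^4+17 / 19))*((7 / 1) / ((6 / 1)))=4031679209406464 / 35625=113169942720.18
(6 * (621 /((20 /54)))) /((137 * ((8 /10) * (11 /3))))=150903 /6028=25.03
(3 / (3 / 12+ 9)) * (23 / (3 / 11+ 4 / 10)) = 15180 / 1369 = 11.09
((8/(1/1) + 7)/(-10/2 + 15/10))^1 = -30/7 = -4.29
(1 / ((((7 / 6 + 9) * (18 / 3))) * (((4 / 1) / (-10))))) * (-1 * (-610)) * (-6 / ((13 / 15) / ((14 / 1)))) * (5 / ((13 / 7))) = 6523.67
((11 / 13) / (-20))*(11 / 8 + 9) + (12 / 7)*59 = 1466249 / 14560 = 100.70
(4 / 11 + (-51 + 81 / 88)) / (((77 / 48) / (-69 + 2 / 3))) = 256250 / 121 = 2117.77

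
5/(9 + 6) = 1/3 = 0.33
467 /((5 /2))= 934 /5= 186.80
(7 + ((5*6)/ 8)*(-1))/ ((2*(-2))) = -13/ 16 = -0.81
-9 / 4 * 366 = -1647 / 2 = -823.50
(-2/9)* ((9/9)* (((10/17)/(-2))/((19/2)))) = 20/2907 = 0.01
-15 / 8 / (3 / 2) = -5 / 4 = -1.25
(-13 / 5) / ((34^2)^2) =-13 / 6681680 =-0.00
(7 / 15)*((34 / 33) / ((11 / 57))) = 4522 / 1815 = 2.49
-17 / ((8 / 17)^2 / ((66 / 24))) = -54043 / 256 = -211.11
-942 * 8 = -7536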